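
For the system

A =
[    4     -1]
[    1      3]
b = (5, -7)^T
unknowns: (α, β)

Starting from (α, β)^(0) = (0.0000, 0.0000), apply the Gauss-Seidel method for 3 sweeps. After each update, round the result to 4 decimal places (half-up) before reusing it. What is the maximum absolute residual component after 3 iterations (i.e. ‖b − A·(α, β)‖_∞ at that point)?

0.0191

Iteration 1:
  α = (5 - (-1)·0.0000) / (4) = 1.2500
  β = (-7 - (1)·1.2500) / (3) = -2.7500
Iteration 2:
  α = (5 - (-1)·-2.7500) / (4) = 0.5625
  β = (-7 - (1)·0.5625) / (3) = -2.5208
Iteration 3:
  α = (5 - (-1)·-2.5208) / (4) = 0.6198
  β = (-7 - (1)·0.6198) / (3) = -2.5399
Residual b − A·x = (-0.0191, -0.0001); ∞-norm = 0.0191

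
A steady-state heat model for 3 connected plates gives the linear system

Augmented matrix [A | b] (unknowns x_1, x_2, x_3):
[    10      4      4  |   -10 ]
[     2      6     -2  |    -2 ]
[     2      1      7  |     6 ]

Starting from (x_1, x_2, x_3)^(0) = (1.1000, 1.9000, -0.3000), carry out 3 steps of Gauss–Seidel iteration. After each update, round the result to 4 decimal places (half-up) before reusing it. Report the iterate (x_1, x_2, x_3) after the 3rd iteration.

Iteration 1:
  x_1 = (-10 - (4)·1.9000 - (4)·-0.3000) / (10) = -1.6400
  x_2 = (-2 - (2)·-1.6400 - (-2)·-0.3000) / (6) = 0.1133
  x_3 = (6 - (2)·-1.6400 - (1)·0.1133) / (7) = 1.3095
Iteration 2:
  x_1 = (-10 - (4)·0.1133 - (4)·1.3095) / (10) = -1.5691
  x_2 = (-2 - (2)·-1.5691 - (-2)·1.3095) / (6) = 0.6262
  x_3 = (6 - (2)·-1.5691 - (1)·0.6262) / (7) = 1.2160
Iteration 3:
  x_1 = (-10 - (4)·0.6262 - (4)·1.2160) / (10) = -1.7369
  x_2 = (-2 - (2)·-1.7369 - (-2)·1.2160) / (6) = 0.6510
  x_3 = (6 - (2)·-1.7369 - (1)·0.6510) / (7) = 1.2604

(-1.7369, 0.6510, 1.2604)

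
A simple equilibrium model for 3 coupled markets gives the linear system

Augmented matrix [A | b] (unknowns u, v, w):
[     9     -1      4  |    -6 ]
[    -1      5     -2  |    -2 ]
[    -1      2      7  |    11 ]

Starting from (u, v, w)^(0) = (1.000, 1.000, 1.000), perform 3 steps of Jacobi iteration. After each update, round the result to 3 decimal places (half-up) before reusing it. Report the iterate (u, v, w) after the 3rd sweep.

(-1.279, -0.108, 1.397)

Iteration 1:
  u = (-6 - (-1)·1.000 - (4)·1.000) / (9) = -1.000
  v = (-2 - (-1)·1.000 - (-2)·1.000) / (5) = 0.200
  w = (11 - (-1)·1.000 - (2)·1.000) / (7) = 1.429
Iteration 2:
  u = (-6 - (-1)·0.200 - (4)·1.429) / (9) = -1.280
  v = (-2 - (-1)·-1.000 - (-2)·1.429) / (5) = -0.028
  w = (11 - (-1)·-1.000 - (2)·0.200) / (7) = 1.371
Iteration 3:
  u = (-6 - (-1)·-0.028 - (4)·1.371) / (9) = -1.279
  v = (-2 - (-1)·-1.280 - (-2)·1.371) / (5) = -0.108
  w = (11 - (-1)·-1.280 - (2)·-0.028) / (7) = 1.397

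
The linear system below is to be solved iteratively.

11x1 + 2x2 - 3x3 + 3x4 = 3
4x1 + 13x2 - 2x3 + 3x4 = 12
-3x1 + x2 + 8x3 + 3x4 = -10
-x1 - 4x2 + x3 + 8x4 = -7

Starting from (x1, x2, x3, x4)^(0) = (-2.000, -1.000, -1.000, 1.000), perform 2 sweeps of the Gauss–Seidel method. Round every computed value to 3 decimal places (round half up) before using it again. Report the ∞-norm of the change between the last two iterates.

Iteration 1:
  x1 = (3 - (2)·-1.000 - (-3)·-1.000 - (3)·1.000) / (11) = -0.091
  x2 = (12 - (4)·-0.091 - (-2)·-1.000 - (3)·1.000) / (13) = 0.566
  x3 = (-10 - (-3)·-0.091 - (1)·0.566 - (3)·1.000) / (8) = -1.730
  x4 = (-7 - (-1)·-0.091 - (-4)·0.566 - (1)·-1.730) / (8) = -0.387
Iteration 2:
  x1 = (3 - (2)·0.566 - (-3)·-1.730 - (3)·-0.387) / (11) = -0.196
  x2 = (12 - (4)·-0.196 - (-2)·-1.730 - (3)·-0.387) / (13) = 0.807
  x3 = (-10 - (-3)·-0.196 - (1)·0.807 - (3)·-0.387) / (8) = -1.279
  x4 = (-7 - (-1)·-0.196 - (-4)·0.807 - (1)·-1.279) / (8) = -0.336
Change: (-0.105, 0.241, 0.451, 0.051) → max |·| = 0.451

0.451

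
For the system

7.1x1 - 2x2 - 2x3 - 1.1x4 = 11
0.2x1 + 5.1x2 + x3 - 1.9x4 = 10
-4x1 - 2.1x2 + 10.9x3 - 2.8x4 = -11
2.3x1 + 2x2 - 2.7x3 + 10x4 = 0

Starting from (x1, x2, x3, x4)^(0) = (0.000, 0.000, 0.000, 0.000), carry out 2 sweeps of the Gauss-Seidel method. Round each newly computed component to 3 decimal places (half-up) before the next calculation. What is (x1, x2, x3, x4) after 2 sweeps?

Iteration 1:
  x1 = (11 - (-2)·0.000 - (-2)·0.000 - (-1.1)·0.000) / (7.1) = 1.549
  x2 = (10 - (0.2)·1.549 - (1)·0.000 - (-1.9)·0.000) / (5.1) = 1.900
  x3 = (-11 - (-4)·1.549 - (-2.1)·1.900 - (-2.8)·0.000) / (10.9) = -0.075
  x4 = (0 - (2.3)·1.549 - (2)·1.900 - (-2.7)·-0.075) / (10) = -0.757
Iteration 2:
  x1 = (11 - (-2)·1.900 - (-2)·-0.075 - (-1.1)·-0.757) / (7.1) = 1.946
  x2 = (10 - (0.2)·1.946 - (1)·-0.075 - (-1.9)·-0.757) / (5.1) = 1.617
  x3 = (-11 - (-4)·1.946 - (-2.1)·1.617 - (-2.8)·-0.757) / (10.9) = -0.178
  x4 = (0 - (2.3)·1.946 - (2)·1.617 - (-2.7)·-0.178) / (10) = -0.819

(1.946, 1.617, -0.178, -0.819)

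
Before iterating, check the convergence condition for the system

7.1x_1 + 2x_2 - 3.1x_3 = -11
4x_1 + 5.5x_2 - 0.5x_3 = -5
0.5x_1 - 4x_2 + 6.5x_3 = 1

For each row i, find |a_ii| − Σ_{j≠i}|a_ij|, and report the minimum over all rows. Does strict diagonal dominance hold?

1

row 1: |7.1| − (2+3.1) = 2
row 2: |5.5| − (4+0.5) = 1
row 3: |6.5| − (0.5+4) = 2
minimum over rows = 1 → strictly diagonally dominant (convergence guaranteed)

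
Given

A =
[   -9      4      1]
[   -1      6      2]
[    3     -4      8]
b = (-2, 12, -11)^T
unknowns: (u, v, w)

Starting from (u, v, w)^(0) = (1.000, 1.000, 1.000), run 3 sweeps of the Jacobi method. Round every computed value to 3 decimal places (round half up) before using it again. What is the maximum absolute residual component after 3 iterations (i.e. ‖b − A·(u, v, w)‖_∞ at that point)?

Iteration 1:
  u = (-2 - (4)·1.000 - (1)·1.000) / (-9) = 0.778
  v = (12 - (-1)·1.000 - (2)·1.000) / (6) = 1.833
  w = (-11 - (3)·1.000 - (-4)·1.000) / (8) = -1.250
Iteration 2:
  u = (-2 - (4)·1.833 - (1)·-1.250) / (-9) = 0.898
  v = (12 - (-1)·0.778 - (2)·-1.250) / (6) = 2.546
  w = (-11 - (3)·0.778 - (-4)·1.833) / (8) = -0.750
Iteration 3:
  u = (-2 - (4)·2.546 - (1)·-0.750) / (-9) = 1.270
  v = (12 - (-1)·0.898 - (2)·-0.750) / (6) = 2.400
  w = (-11 - (3)·0.898 - (-4)·2.546) / (8) = -0.439
Residual b − A·x = (0.269, -0.252, -1.698); ∞-norm = 1.698

1.698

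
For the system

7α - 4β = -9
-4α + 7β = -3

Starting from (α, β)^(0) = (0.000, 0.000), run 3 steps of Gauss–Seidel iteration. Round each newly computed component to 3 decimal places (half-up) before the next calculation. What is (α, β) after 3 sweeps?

(-2.167, -1.667)

Iteration 1:
  α = (-9 - (-4)·0.000) / (7) = -1.286
  β = (-3 - (-4)·-1.286) / (7) = -1.163
Iteration 2:
  α = (-9 - (-4)·-1.163) / (7) = -1.950
  β = (-3 - (-4)·-1.950) / (7) = -1.543
Iteration 3:
  α = (-9 - (-4)·-1.543) / (7) = -2.167
  β = (-3 - (-4)·-2.167) / (7) = -1.667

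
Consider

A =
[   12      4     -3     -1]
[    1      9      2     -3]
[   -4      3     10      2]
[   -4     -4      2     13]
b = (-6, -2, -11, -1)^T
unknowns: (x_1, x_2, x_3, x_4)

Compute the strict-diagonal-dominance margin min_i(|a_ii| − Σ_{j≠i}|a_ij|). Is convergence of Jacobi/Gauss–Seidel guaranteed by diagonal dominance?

row 1: |12| − (4+3+1) = 4
row 2: |9| − (1+2+3) = 3
row 3: |10| − (4+3+2) = 1
row 4: |13| − (4+4+2) = 3
minimum over rows = 1 → strictly diagonally dominant (convergence guaranteed)

1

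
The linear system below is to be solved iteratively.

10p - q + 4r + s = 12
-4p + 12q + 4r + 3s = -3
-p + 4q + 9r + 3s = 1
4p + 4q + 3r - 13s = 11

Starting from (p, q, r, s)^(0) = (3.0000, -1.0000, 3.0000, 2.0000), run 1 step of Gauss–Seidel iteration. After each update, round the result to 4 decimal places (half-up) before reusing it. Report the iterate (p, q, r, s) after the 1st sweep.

(-0.3000, -1.8500, 0.2333, -1.4539)

Iteration 1:
  p = (12 - (-1)·-1.0000 - (4)·3.0000 - (1)·2.0000) / (10) = -0.3000
  q = (-3 - (-4)·-0.3000 - (4)·3.0000 - (3)·2.0000) / (12) = -1.8500
  r = (1 - (-1)·-0.3000 - (4)·-1.8500 - (3)·2.0000) / (9) = 0.2333
  s = (11 - (4)·-0.3000 - (4)·-1.8500 - (3)·0.2333) / (-13) = -1.4539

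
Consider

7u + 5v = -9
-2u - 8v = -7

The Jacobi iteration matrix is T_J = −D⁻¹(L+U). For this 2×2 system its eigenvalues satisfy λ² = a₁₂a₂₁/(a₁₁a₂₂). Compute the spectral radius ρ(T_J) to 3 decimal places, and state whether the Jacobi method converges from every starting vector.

a₁₂a₂₁/(a₁₁a₂₂) = (5)·(-2) / ((7)·(-8)) = 0.178571
ρ = √|0.178571| = √0.178571 = 0.423
ρ < 1, so Jacobi converges

0.423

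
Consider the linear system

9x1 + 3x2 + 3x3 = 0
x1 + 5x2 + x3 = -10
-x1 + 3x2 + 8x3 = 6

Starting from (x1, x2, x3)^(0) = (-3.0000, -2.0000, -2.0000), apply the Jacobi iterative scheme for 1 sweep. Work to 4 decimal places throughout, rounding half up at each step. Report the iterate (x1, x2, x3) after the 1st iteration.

Iteration 1:
  x1 = (0 - (3)·-2.0000 - (3)·-2.0000) / (9) = 1.3333
  x2 = (-10 - (1)·-3.0000 - (1)·-2.0000) / (5) = -1.0000
  x3 = (6 - (-1)·-3.0000 - (3)·-2.0000) / (8) = 1.1250

(1.3333, -1.0000, 1.1250)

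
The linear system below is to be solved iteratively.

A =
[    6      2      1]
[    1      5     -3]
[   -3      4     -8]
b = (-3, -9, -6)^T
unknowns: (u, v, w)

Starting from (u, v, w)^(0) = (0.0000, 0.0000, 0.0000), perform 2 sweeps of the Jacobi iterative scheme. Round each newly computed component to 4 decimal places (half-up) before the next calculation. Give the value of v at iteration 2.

-1.2500

Iteration 1:
  u = (-3 - (2)·0.0000 - (1)·0.0000) / (6) = -0.5000
  v = (-9 - (1)·0.0000 - (-3)·0.0000) / (5) = -1.8000
  w = (-6 - (-3)·0.0000 - (4)·0.0000) / (-8) = 0.7500
Iteration 2:
  u = (-3 - (2)·-1.8000 - (1)·0.7500) / (6) = -0.0250
  v = (-9 - (1)·-0.5000 - (-3)·0.7500) / (5) = -1.2500
  w = (-6 - (-3)·-0.5000 - (4)·-1.8000) / (-8) = 0.0375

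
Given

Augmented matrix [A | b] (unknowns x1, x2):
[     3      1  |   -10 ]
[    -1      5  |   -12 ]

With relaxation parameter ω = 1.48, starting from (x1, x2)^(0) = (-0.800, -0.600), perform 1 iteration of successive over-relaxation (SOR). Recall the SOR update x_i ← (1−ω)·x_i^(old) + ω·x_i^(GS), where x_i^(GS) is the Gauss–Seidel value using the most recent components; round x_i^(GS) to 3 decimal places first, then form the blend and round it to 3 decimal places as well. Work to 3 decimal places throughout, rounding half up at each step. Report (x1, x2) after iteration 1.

Iteration 1:
  x1: GS value = (-10 - (1)·-0.600) / (3) = -3.133;  x1 ← (1−ω)·-0.800 + ω·-3.133 = -4.253
  x2: GS value = (-12 - (-1)·-4.253) / (5) = -3.251;  x2 ← (1−ω)·-0.600 + ω·-3.251 = -4.523

(-4.253, -4.523)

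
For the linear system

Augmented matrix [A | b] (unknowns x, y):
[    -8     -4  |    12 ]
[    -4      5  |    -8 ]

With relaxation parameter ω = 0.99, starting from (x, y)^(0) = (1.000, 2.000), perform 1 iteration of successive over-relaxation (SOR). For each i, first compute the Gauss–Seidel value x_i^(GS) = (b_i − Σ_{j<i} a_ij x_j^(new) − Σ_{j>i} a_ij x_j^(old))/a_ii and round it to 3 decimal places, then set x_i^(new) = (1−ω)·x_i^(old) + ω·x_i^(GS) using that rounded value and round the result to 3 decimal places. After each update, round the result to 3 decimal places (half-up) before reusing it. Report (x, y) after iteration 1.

Iteration 1:
  x: GS value = (12 - (-4)·2.000) / (-8) = -2.500;  x ← (1−ω)·1.000 + ω·-2.500 = -2.465
  y: GS value = (-8 - (-4)·-2.465) / (5) = -3.572;  y ← (1−ω)·2.000 + ω·-3.572 = -3.516

(-2.465, -3.516)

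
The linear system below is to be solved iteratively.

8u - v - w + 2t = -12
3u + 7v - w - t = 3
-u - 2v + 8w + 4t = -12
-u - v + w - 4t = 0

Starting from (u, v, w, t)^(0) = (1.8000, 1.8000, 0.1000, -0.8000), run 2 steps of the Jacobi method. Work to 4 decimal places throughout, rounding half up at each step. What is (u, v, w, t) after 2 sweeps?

(-1.3897, 0.6982, -1.3060, 0.2701)

Iteration 1:
  u = (-12 - (-1)·1.8000 - (-1)·0.1000 - (2)·-0.8000) / (8) = -1.0625
  v = (3 - (3)·1.8000 - (-1)·0.1000 - (-1)·-0.8000) / (7) = -0.4429
  w = (-12 - (-1)·1.8000 - (-2)·1.8000 - (4)·-0.8000) / (8) = -0.4250
  t = (0 - (-1)·1.8000 - (-1)·1.8000 - (1)·0.1000) / (-4) = -0.8750
Iteration 2:
  u = (-12 - (-1)·-0.4429 - (-1)·-0.4250 - (2)·-0.8750) / (8) = -1.3897
  v = (3 - (3)·-1.0625 - (-1)·-0.4250 - (-1)·-0.8750) / (7) = 0.6982
  w = (-12 - (-1)·-1.0625 - (-2)·-0.4429 - (4)·-0.8750) / (8) = -1.3060
  t = (0 - (-1)·-1.0625 - (-1)·-0.4429 - (1)·-0.4250) / (-4) = 0.2701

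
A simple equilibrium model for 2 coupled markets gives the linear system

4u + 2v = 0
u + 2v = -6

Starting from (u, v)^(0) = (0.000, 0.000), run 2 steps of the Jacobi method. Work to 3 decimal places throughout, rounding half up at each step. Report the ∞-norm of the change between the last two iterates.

1.500

Iteration 1:
  u = (0 - (2)·0.000) / (4) = 0.000
  v = (-6 - (1)·0.000) / (2) = -3.000
Iteration 2:
  u = (0 - (2)·-3.000) / (4) = 1.500
  v = (-6 - (1)·0.000) / (2) = -3.000
Change: (1.500, 0.000) → max |·| = 1.500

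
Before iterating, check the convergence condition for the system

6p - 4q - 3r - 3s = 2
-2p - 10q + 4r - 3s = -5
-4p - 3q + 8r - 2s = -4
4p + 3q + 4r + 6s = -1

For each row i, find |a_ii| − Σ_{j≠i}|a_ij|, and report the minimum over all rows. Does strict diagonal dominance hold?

-5

row 1: |6| − (4+3+3) = -4
row 2: |-10| − (2+4+3) = 1
row 3: |8| − (4+3+2) = -1
row 4: |6| − (4+3+4) = -5
minimum over rows = -5 → not strictly diagonally dominant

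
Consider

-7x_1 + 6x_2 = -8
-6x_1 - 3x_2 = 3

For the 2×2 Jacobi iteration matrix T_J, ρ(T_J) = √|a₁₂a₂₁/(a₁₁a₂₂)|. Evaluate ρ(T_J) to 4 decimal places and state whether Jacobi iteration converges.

a₁₂a₂₁/(a₁₁a₂₂) = (6)·(-6) / ((-7)·(-3)) = -1.714286
ρ = √|-1.714286| = √1.714286 = 1.3093
ρ > 1, so Jacobi diverges

1.3093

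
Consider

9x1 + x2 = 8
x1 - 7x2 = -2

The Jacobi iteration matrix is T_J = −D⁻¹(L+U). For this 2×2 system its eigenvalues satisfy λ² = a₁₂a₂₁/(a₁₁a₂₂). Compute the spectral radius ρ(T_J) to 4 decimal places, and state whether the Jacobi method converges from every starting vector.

0.1260

a₁₂a₂₁/(a₁₁a₂₂) = (1)·(1) / ((9)·(-7)) = -0.015873
ρ = √|-0.015873| = √0.015873 = 0.1260
ρ < 1, so Jacobi converges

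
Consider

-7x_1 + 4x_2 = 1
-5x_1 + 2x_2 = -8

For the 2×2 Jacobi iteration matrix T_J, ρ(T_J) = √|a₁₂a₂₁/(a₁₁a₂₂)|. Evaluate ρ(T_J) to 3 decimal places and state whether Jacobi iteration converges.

1.195

a₁₂a₂₁/(a₁₁a₂₂) = (4)·(-5) / ((-7)·(2)) = 1.428571
ρ = √|1.428571| = √1.428571 = 1.195
ρ > 1, so Jacobi diverges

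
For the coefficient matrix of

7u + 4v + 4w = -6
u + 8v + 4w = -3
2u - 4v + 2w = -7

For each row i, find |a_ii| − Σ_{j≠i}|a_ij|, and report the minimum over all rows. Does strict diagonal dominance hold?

-4

row 1: |7| − (4+4) = -1
row 2: |8| − (1+4) = 3
row 3: |2| − (2+4) = -4
minimum over rows = -4 → not strictly diagonally dominant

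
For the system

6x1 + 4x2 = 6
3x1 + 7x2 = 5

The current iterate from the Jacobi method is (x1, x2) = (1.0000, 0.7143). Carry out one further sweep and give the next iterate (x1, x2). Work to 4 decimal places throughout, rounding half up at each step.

One sweep:
  x1 = (6 - (4)·0.7143) / (6) = 0.5238
  x2 = (5 - (3)·1.0000) / (7) = 0.2857

(0.5238, 0.2857)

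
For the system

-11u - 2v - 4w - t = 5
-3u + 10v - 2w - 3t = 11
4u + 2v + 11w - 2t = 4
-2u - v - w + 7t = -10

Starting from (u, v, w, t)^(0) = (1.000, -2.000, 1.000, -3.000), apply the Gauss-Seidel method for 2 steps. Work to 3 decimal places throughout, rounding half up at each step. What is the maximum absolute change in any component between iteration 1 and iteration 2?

0.297

Iteration 1:
  u = (5 - (-2)·-2.000 - (-4)·1.000 - (-1)·-3.000) / (-11) = -0.182
  v = (11 - (-3)·-0.182 - (-2)·1.000 - (-3)·-3.000) / (10) = 0.345
  w = (4 - (4)·-0.182 - (2)·0.345 - (-2)·-3.000) / (11) = -0.178
  t = (-10 - (-2)·-0.182 - (-1)·0.345 - (-1)·-0.178) / (7) = -1.457
Iteration 2:
  u = (5 - (-2)·0.345 - (-4)·-0.178 - (-1)·-1.457) / (-11) = -0.320
  v = (11 - (-3)·-0.320 - (-2)·-0.178 - (-3)·-1.457) / (10) = 0.531
  w = (4 - (4)·-0.320 - (2)·0.531 - (-2)·-1.457) / (11) = 0.119
  t = (-10 - (-2)·-0.320 - (-1)·0.531 - (-1)·0.119) / (7) = -1.427
Change: (-0.138, 0.186, 0.297, 0.030) → max |·| = 0.297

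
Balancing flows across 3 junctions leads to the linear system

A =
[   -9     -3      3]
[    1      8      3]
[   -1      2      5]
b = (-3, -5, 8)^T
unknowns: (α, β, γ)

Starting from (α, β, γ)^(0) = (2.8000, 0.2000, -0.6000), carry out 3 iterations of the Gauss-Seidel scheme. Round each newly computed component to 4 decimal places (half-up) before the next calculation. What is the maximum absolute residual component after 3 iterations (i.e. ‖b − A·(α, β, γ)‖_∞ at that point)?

1.5609

Iteration 1:
  α = (-3 - (-3)·0.2000 - (3)·-0.6000) / (-9) = 0.0667
  β = (-5 - (1)·0.0667 - (3)·-0.6000) / (8) = -0.4083
  γ = (8 - (-1)·0.0667 - (2)·-0.4083) / (5) = 1.7767
Iteration 2:
  α = (-3 - (-3)·-0.4083 - (3)·1.7767) / (-9) = 1.0617
  β = (-5 - (1)·1.0617 - (3)·1.7767) / (8) = -1.4240
  γ = (8 - (-1)·1.0617 - (2)·-1.4240) / (5) = 2.3819
Iteration 3:
  α = (-3 - (-3)·-1.4240 - (3)·2.3819) / (-9) = 1.6020
  β = (-5 - (1)·1.6020 - (3)·2.3819) / (8) = -1.7185
  γ = (8 - (-1)·1.6020 - (2)·-1.7185) / (5) = 2.6078
Residual b − A·x = (-1.5609, -0.6774, 0.0000); ∞-norm = 1.5609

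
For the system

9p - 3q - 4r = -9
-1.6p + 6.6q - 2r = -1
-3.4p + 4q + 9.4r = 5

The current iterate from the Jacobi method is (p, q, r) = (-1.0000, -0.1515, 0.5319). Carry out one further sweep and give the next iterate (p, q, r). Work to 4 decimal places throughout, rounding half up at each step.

(-0.8141, -0.2328, 0.2347)

One sweep:
  p = (-9 - (-3)·-0.1515 - (-4)·0.5319) / (9) = -0.8141
  q = (-1 - (-1.6)·-1.0000 - (-2)·0.5319) / (6.6) = -0.2328
  r = (5 - (-3.4)·-1.0000 - (4)·-0.1515) / (9.4) = 0.2347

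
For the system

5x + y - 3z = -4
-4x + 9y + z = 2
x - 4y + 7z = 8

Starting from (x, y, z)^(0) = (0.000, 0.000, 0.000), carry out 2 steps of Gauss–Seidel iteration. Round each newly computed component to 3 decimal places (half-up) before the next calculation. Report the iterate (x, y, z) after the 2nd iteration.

(-0.065, 0.062, 1.188)

Iteration 1:
  x = (-4 - (1)·0.000 - (-3)·0.000) / (5) = -0.800
  y = (2 - (-4)·-0.800 - (1)·0.000) / (9) = -0.133
  z = (8 - (1)·-0.800 - (-4)·-0.133) / (7) = 1.181
Iteration 2:
  x = (-4 - (1)·-0.133 - (-3)·1.181) / (5) = -0.065
  y = (2 - (-4)·-0.065 - (1)·1.181) / (9) = 0.062
  z = (8 - (1)·-0.065 - (-4)·0.062) / (7) = 1.188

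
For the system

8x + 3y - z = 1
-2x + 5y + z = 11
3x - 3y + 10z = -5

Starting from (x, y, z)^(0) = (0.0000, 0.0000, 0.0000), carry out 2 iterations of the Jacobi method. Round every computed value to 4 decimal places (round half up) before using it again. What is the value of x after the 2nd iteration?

-0.7625

Iteration 1:
  x = (1 - (3)·0.0000 - (-1)·0.0000) / (8) = 0.1250
  y = (11 - (-2)·0.0000 - (1)·0.0000) / (5) = 2.2000
  z = (-5 - (3)·0.0000 - (-3)·0.0000) / (10) = -0.5000
Iteration 2:
  x = (1 - (3)·2.2000 - (-1)·-0.5000) / (8) = -0.7625
  y = (11 - (-2)·0.1250 - (1)·-0.5000) / (5) = 2.3500
  z = (-5 - (3)·0.1250 - (-3)·2.2000) / (10) = 0.1225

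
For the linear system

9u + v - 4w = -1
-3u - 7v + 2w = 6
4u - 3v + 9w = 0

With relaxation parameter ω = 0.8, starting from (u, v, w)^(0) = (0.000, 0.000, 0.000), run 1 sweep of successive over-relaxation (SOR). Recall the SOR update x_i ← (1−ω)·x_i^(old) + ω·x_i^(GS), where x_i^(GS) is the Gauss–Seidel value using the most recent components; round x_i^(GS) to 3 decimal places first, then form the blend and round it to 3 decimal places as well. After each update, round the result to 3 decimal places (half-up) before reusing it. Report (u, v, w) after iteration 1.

(-0.089, -0.655, -0.143)

Iteration 1:
  u: GS value = (-1 - (1)·0.000 - (-4)·0.000) / (9) = -0.111;  u ← (1−ω)·0.000 + ω·-0.111 = -0.089
  v: GS value = (6 - (-3)·-0.089 - (2)·0.000) / (-7) = -0.819;  v ← (1−ω)·0.000 + ω·-0.819 = -0.655
  w: GS value = (0 - (4)·-0.089 - (-3)·-0.655) / (9) = -0.179;  w ← (1−ω)·0.000 + ω·-0.179 = -0.143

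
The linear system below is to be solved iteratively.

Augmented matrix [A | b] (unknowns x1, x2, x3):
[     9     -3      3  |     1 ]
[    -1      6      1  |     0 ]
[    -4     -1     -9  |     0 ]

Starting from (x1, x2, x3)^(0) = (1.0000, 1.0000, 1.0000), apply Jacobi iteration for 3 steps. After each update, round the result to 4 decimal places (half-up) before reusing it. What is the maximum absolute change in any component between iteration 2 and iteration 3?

Iteration 1:
  x1 = (1 - (-3)·1.0000 - (3)·1.0000) / (9) = 0.1111
  x2 = (0 - (-1)·1.0000 - (1)·1.0000) / (6) = 0.0000
  x3 = (0 - (-4)·1.0000 - (-1)·1.0000) / (-9) = -0.5556
Iteration 2:
  x1 = (1 - (-3)·0.0000 - (3)·-0.5556) / (9) = 0.2963
  x2 = (0 - (-1)·0.1111 - (1)·-0.5556) / (6) = 0.1111
  x3 = (0 - (-4)·0.1111 - (-1)·0.0000) / (-9) = -0.0494
Iteration 3:
  x1 = (1 - (-3)·0.1111 - (3)·-0.0494) / (9) = 0.1646
  x2 = (0 - (-1)·0.2963 - (1)·-0.0494) / (6) = 0.0576
  x3 = (0 - (-4)·0.2963 - (-1)·0.1111) / (-9) = -0.1440
Change: (-0.1317, -0.0535, -0.0946) → max |·| = 0.1317

0.1317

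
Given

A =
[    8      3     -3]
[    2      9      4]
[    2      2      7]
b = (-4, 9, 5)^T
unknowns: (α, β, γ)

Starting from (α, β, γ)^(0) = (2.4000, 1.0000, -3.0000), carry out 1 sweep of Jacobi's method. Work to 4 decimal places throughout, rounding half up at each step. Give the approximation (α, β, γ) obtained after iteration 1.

Iteration 1:
  α = (-4 - (3)·1.0000 - (-3)·-3.0000) / (8) = -2.0000
  β = (9 - (2)·2.4000 - (4)·-3.0000) / (9) = 1.8000
  γ = (5 - (2)·2.4000 - (2)·1.0000) / (7) = -0.2571

(-2.0000, 1.8000, -0.2571)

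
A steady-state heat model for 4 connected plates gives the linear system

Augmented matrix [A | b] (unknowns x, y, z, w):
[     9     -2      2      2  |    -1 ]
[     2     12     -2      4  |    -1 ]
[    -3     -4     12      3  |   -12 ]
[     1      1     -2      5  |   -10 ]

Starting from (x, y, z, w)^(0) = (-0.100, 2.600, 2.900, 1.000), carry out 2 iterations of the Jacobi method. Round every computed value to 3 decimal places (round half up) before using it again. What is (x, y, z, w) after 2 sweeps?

Iteration 1:
  x = (-1 - (-2)·2.600 - (2)·2.900 - (2)·1.000) / (9) = -0.400
  y = (-1 - (2)·-0.100 - (-2)·2.900 - (4)·1.000) / (12) = 0.083
  z = (-12 - (-3)·-0.100 - (-4)·2.600 - (3)·1.000) / (12) = -0.408
  w = (-10 - (1)·-0.100 - (1)·2.600 - (-2)·2.900) / (5) = -1.340
Iteration 2:
  x = (-1 - (-2)·0.083 - (2)·-0.408 - (2)·-1.340) / (9) = 0.296
  y = (-1 - (2)·-0.400 - (-2)·-0.408 - (4)·-1.340) / (12) = 0.362
  z = (-12 - (-3)·-0.400 - (-4)·0.083 - (3)·-1.340) / (12) = -0.737
  w = (-10 - (1)·-0.400 - (1)·0.083 - (-2)·-0.408) / (5) = -2.100

(0.296, 0.362, -0.737, -2.100)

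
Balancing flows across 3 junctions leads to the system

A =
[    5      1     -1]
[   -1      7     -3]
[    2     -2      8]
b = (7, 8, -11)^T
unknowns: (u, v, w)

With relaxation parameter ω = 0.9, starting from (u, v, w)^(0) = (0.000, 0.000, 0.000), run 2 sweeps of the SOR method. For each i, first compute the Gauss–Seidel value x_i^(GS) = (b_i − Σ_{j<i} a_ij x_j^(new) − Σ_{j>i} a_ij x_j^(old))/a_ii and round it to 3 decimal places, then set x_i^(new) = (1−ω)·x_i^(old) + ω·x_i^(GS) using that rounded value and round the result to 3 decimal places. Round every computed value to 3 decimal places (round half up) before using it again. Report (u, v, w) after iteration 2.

Iteration 1:
  u: GS value = (7 - (1)·0.000 - (-1)·0.000) / (5) = 1.400;  u ← (1−ω)·0.000 + ω·1.400 = 1.260
  v: GS value = (8 - (-1)·1.260 - (-3)·0.000) / (7) = 1.323;  v ← (1−ω)·0.000 + ω·1.323 = 1.191
  w: GS value = (-11 - (2)·1.260 - (-2)·1.191) / (8) = -1.392;  w ← (1−ω)·0.000 + ω·-1.392 = -1.253
Iteration 2:
  u: GS value = (7 - (1)·1.191 - (-1)·-1.253) / (5) = 0.911;  u ← (1−ω)·1.260 + ω·0.911 = 0.946
  v: GS value = (8 - (-1)·0.946 - (-3)·-1.253) / (7) = 0.741;  v ← (1−ω)·1.191 + ω·0.741 = 0.786
  w: GS value = (-11 - (2)·0.946 - (-2)·0.786) / (8) = -1.415;  w ← (1−ω)·-1.253 + ω·-1.415 = -1.399

(0.946, 0.786, -1.399)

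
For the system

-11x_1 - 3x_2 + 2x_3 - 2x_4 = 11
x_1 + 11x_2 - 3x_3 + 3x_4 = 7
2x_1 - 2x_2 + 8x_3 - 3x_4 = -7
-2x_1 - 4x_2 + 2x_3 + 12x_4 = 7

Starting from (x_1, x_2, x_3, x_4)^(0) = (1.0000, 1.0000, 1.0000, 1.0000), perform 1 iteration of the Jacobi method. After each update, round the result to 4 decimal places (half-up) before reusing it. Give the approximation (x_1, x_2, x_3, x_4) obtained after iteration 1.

(-1.2727, 0.5455, -0.5000, 0.9167)

Iteration 1:
  x_1 = (11 - (-3)·1.0000 - (2)·1.0000 - (-2)·1.0000) / (-11) = -1.2727
  x_2 = (7 - (1)·1.0000 - (-3)·1.0000 - (3)·1.0000) / (11) = 0.5455
  x_3 = (-7 - (2)·1.0000 - (-2)·1.0000 - (-3)·1.0000) / (8) = -0.5000
  x_4 = (7 - (-2)·1.0000 - (-4)·1.0000 - (2)·1.0000) / (12) = 0.9167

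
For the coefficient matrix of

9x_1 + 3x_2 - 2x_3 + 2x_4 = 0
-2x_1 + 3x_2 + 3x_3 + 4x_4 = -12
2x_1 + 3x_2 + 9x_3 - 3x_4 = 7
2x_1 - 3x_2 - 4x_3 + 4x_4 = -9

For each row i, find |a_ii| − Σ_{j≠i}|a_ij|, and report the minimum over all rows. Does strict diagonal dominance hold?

-6

row 1: |9| − (3+2+2) = 2
row 2: |3| − (2+3+4) = -6
row 3: |9| − (2+3+3) = 1
row 4: |4| − (2+3+4) = -5
minimum over rows = -6 → not strictly diagonally dominant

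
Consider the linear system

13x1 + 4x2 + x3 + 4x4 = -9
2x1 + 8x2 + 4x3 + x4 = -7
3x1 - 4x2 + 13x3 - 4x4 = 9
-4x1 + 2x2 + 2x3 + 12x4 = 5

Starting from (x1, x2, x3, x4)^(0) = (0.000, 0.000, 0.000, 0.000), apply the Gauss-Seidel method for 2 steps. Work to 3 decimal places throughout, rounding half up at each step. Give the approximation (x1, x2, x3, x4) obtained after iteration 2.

Iteration 1:
  x1 = (-9 - (4)·0.000 - (1)·0.000 - (4)·0.000) / (13) = -0.692
  x2 = (-7 - (2)·-0.692 - (4)·0.000 - (1)·0.000) / (8) = -0.702
  x3 = (9 - (3)·-0.692 - (-4)·-0.702 - (-4)·0.000) / (13) = 0.636
  x4 = (5 - (-4)·-0.692 - (2)·-0.702 - (2)·0.636) / (12) = 0.197
Iteration 2:
  x1 = (-9 - (4)·-0.702 - (1)·0.636 - (4)·0.197) / (13) = -0.586
  x2 = (-7 - (2)·-0.586 - (4)·0.636 - (1)·0.197) / (8) = -1.071
  x3 = (9 - (3)·-0.586 - (-4)·-1.071 - (-4)·0.197) / (13) = 0.559
  x4 = (5 - (-4)·-0.586 - (2)·-1.071 - (2)·0.559) / (12) = 0.307

(-0.586, -1.071, 0.559, 0.307)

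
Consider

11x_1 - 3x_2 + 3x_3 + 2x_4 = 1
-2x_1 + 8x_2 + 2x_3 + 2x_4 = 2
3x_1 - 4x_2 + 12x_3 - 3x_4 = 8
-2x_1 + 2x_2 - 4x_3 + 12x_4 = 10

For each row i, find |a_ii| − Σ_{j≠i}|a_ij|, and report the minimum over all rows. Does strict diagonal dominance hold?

2

row 1: |11| − (3+3+2) = 3
row 2: |8| − (2+2+2) = 2
row 3: |12| − (3+4+3) = 2
row 4: |12| − (2+2+4) = 4
minimum over rows = 2 → strictly diagonally dominant (convergence guaranteed)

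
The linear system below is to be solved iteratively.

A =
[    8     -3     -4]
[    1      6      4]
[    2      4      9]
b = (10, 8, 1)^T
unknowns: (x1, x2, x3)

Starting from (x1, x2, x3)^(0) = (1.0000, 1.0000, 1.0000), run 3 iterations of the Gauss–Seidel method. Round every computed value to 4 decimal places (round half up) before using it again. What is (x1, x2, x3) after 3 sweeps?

Iteration 1:
  x1 = (10 - (-3)·1.0000 - (-4)·1.0000) / (8) = 2.1250
  x2 = (8 - (1)·2.1250 - (4)·1.0000) / (6) = 0.3125
  x3 = (1 - (2)·2.1250 - (4)·0.3125) / (9) = -0.5000
Iteration 2:
  x1 = (10 - (-3)·0.3125 - (-4)·-0.5000) / (8) = 1.1172
  x2 = (8 - (1)·1.1172 - (4)·-0.5000) / (6) = 1.4805
  x3 = (1 - (2)·1.1172 - (4)·1.4805) / (9) = -0.7952
Iteration 3:
  x1 = (10 - (-3)·1.4805 - (-4)·-0.7952) / (8) = 1.4076
  x2 = (8 - (1)·1.4076 - (4)·-0.7952) / (6) = 1.6289
  x3 = (1 - (2)·1.4076 - (4)·1.6289) / (9) = -0.9256

(1.4076, 1.6289, -0.9256)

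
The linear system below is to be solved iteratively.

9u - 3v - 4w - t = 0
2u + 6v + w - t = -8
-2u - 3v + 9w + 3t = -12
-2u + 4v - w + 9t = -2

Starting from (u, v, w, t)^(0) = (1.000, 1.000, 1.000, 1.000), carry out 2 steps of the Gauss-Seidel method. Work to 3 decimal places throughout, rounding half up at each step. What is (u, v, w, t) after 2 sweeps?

(-1.385, -0.457, -1.952, -0.544)

Iteration 1:
  u = (0 - (-3)·1.000 - (-4)·1.000 - (-1)·1.000) / (9) = 0.889
  v = (-8 - (2)·0.889 - (1)·1.000 - (-1)·1.000) / (6) = -1.630
  w = (-12 - (-2)·0.889 - (-3)·-1.630 - (3)·1.000) / (9) = -2.012
  t = (-2 - (-2)·0.889 - (4)·-1.630 - (-1)·-2.012) / (9) = 0.476
Iteration 2:
  u = (0 - (-3)·-1.630 - (-4)·-2.012 - (-1)·0.476) / (9) = -1.385
  v = (-8 - (2)·-1.385 - (1)·-2.012 - (-1)·0.476) / (6) = -0.457
  w = (-12 - (-2)·-1.385 - (-3)·-0.457 - (3)·0.476) / (9) = -1.952
  t = (-2 - (-2)·-1.385 - (4)·-0.457 - (-1)·-1.952) / (9) = -0.544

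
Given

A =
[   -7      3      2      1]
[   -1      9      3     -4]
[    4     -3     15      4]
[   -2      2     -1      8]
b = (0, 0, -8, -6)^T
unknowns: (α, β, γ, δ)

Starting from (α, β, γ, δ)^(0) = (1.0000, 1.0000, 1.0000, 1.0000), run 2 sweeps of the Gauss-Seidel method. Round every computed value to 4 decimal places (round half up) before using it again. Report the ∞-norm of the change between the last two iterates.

Iteration 1:
  α = (0 - (3)·1.0000 - (2)·1.0000 - (1)·1.0000) / (-7) = 0.8571
  β = (0 - (-1)·0.8571 - (3)·1.0000 - (-4)·1.0000) / (9) = 0.2063
  γ = (-8 - (4)·0.8571 - (-3)·0.2063 - (4)·1.0000) / (15) = -0.9873
  δ = (-6 - (-2)·0.8571 - (2)·0.2063 - (-1)·-0.9873) / (8) = -0.7107
Iteration 2:
  α = (0 - (3)·0.2063 - (2)·-0.9873 - (1)·-0.7107) / (-7) = -0.2952
  β = (0 - (-1)·-0.2952 - (3)·-0.9873 - (-4)·-0.7107) / (9) = -0.0196
  γ = (-8 - (4)·-0.2952 - (-3)·-0.0196 - (4)·-0.7107) / (15) = -0.2690
  δ = (-6 - (-2)·-0.2952 - (2)·-0.0196 - (-1)·-0.2690) / (8) = -0.8525
Change: (-1.1523, -0.2259, 0.7183, -0.1418) → max |·| = 1.1523

1.1523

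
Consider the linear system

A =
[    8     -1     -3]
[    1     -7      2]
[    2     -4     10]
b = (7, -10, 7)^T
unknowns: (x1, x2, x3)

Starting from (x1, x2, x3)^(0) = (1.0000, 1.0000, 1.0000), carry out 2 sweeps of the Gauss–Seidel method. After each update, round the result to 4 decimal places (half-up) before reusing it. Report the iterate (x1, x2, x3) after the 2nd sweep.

Iteration 1:
  x1 = (7 - (-1)·1.0000 - (-3)·1.0000) / (8) = 1.3750
  x2 = (-10 - (1)·1.3750 - (2)·1.0000) / (-7) = 1.9107
  x3 = (7 - (2)·1.3750 - (-4)·1.9107) / (10) = 1.1893
Iteration 2:
  x1 = (7 - (-1)·1.9107 - (-3)·1.1893) / (8) = 1.5598
  x2 = (-10 - (1)·1.5598 - (2)·1.1893) / (-7) = 1.9912
  x3 = (7 - (2)·1.5598 - (-4)·1.9912) / (10) = 1.1845

(1.5598, 1.9912, 1.1845)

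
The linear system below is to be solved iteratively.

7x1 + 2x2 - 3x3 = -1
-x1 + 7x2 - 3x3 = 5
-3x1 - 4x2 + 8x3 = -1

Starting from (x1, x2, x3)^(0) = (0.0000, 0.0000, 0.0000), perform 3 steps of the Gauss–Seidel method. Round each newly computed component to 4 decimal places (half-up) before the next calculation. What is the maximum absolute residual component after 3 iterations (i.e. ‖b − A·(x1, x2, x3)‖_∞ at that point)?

0.0454

Iteration 1:
  x1 = (-1 - (2)·0.0000 - (-3)·0.0000) / (7) = -0.1429
  x2 = (5 - (-1)·-0.1429 - (-3)·0.0000) / (7) = 0.6939
  x3 = (-1 - (-3)·-0.1429 - (-4)·0.6939) / (8) = 0.1684
Iteration 2:
  x1 = (-1 - (2)·0.6939 - (-3)·0.1684) / (7) = -0.2689
  x2 = (5 - (-1)·-0.2689 - (-3)·0.1684) / (7) = 0.7480
  x3 = (-1 - (-3)·-0.2689 - (-4)·0.7480) / (8) = 0.1482
Iteration 3:
  x1 = (-1 - (2)·0.7480 - (-3)·0.1482) / (7) = -0.2931
  x2 = (5 - (-1)·-0.2931 - (-3)·0.1482) / (7) = 0.7359
  x3 = (-1 - (-3)·-0.2931 - (-4)·0.7359) / (8) = 0.1330
Residual b − A·x = (-0.0211, -0.0454, 0.0003); ∞-norm = 0.0454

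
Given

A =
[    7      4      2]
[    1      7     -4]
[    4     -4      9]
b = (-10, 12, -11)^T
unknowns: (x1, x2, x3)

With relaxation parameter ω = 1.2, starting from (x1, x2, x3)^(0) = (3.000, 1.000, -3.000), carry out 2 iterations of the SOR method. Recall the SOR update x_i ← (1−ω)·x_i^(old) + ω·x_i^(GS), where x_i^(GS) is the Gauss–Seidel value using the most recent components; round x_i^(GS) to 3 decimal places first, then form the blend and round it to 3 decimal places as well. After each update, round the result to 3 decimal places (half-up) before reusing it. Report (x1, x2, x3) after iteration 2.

Iteration 1:
  x1: GS value = (-10 - (4)·1.000 - (2)·-3.000) / (7) = -1.143;  x1 ← (1−ω)·3.000 + ω·-1.143 = -1.972
  x2: GS value = (12 - (1)·-1.972 - (-4)·-3.000) / (7) = 0.282;  x2 ← (1−ω)·1.000 + ω·0.282 = 0.138
  x3: GS value = (-11 - (4)·-1.972 - (-4)·0.138) / (9) = -0.284;  x3 ← (1−ω)·-3.000 + ω·-0.284 = 0.259
Iteration 2:
  x1: GS value = (-10 - (4)·0.138 - (2)·0.259) / (7) = -1.581;  x1 ← (1−ω)·-1.972 + ω·-1.581 = -1.503
  x2: GS value = (12 - (1)·-1.503 - (-4)·0.259) / (7) = 2.077;  x2 ← (1−ω)·0.138 + ω·2.077 = 2.465
  x3: GS value = (-11 - (4)·-1.503 - (-4)·2.465) / (9) = 0.541;  x3 ← (1−ω)·0.259 + ω·0.541 = 0.597

(-1.503, 2.465, 0.597)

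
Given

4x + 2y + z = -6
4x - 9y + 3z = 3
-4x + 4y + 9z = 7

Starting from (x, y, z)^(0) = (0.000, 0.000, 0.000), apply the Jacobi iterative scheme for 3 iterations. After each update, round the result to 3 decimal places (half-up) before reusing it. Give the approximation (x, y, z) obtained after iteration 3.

Iteration 1:
  x = (-6 - (2)·0.000 - (1)·0.000) / (4) = -1.500
  y = (3 - (4)·0.000 - (3)·0.000) / (-9) = -0.333
  z = (7 - (-4)·0.000 - (4)·0.000) / (9) = 0.778
Iteration 2:
  x = (-6 - (2)·-0.333 - (1)·0.778) / (4) = -1.528
  y = (3 - (4)·-1.500 - (3)·0.778) / (-9) = -0.741
  z = (7 - (-4)·-1.500 - (4)·-0.333) / (9) = 0.259
Iteration 3:
  x = (-6 - (2)·-0.741 - (1)·0.259) / (4) = -1.194
  y = (3 - (4)·-1.528 - (3)·0.259) / (-9) = -0.926
  z = (7 - (-4)·-1.528 - (4)·-0.741) / (9) = 0.428

(-1.194, -0.926, 0.428)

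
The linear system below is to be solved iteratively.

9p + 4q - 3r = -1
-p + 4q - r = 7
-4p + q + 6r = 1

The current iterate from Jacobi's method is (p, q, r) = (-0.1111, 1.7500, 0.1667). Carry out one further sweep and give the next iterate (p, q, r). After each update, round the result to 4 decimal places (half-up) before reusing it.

(-0.8333, 1.7639, -0.1991)

One sweep:
  p = (-1 - (4)·1.7500 - (-3)·0.1667) / (9) = -0.8333
  q = (7 - (-1)·-0.1111 - (-1)·0.1667) / (4) = 1.7639
  r = (1 - (-4)·-0.1111 - (1)·1.7500) / (6) = -0.1991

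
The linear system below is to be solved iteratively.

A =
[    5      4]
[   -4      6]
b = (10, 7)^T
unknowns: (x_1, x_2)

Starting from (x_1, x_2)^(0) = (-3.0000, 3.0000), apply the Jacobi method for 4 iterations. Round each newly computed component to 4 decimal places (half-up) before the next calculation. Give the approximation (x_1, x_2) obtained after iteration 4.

Iteration 1:
  x_1 = (10 - (4)·3.0000) / (5) = -0.4000
  x_2 = (7 - (-4)·-3.0000) / (6) = -0.8333
Iteration 2:
  x_1 = (10 - (4)·-0.8333) / (5) = 2.6666
  x_2 = (7 - (-4)·-0.4000) / (6) = 0.9000
Iteration 3:
  x_1 = (10 - (4)·0.9000) / (5) = 1.2800
  x_2 = (7 - (-4)·2.6666) / (6) = 2.9444
Iteration 4:
  x_1 = (10 - (4)·2.9444) / (5) = -0.3555
  x_2 = (7 - (-4)·1.2800) / (6) = 2.0200

(-0.3555, 2.0200)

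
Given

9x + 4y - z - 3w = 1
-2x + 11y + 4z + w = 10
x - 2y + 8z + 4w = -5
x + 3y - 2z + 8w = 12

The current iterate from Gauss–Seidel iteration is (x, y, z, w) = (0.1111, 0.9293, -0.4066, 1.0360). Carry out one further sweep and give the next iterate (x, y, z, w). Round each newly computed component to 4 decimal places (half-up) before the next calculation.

One sweep:
  x = (1 - (4)·0.9293 - (-1)·-0.4066 - (-3)·1.0360) / (9) = -0.0018
  y = (10 - (-2)·-0.0018 - (4)·-0.4066 - (1)·1.0360) / (11) = 0.9624
  z = (-5 - (1)·-0.0018 - (-2)·0.9624 - (4)·1.0360) / (8) = -0.9022
  w = (12 - (1)·-0.0018 - (3)·0.9624 - (-2)·-0.9022) / (8) = 0.9138

(-0.0018, 0.9624, -0.9022, 0.9138)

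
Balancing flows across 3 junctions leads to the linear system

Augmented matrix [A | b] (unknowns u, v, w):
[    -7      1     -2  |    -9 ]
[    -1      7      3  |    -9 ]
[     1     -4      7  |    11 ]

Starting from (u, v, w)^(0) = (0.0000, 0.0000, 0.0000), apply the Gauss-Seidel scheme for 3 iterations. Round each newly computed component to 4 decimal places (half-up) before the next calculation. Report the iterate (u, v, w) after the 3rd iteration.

(0.9042, -1.4117, 0.6356)

Iteration 1:
  u = (-9 - (1)·0.0000 - (-2)·0.0000) / (-7) = 1.2857
  v = (-9 - (-1)·1.2857 - (3)·0.0000) / (7) = -1.1020
  w = (11 - (1)·1.2857 - (-4)·-1.1020) / (7) = 0.7580
Iteration 2:
  u = (-9 - (1)·-1.1020 - (-2)·0.7580) / (-7) = 0.9117
  v = (-9 - (-1)·0.9117 - (3)·0.7580) / (7) = -1.4803
  w = (11 - (1)·0.9117 - (-4)·-1.4803) / (7) = 0.5953
Iteration 3:
  u = (-9 - (1)·-1.4803 - (-2)·0.5953) / (-7) = 0.9042
  v = (-9 - (-1)·0.9042 - (3)·0.5953) / (7) = -1.4117
  w = (11 - (1)·0.9042 - (-4)·-1.4117) / (7) = 0.6356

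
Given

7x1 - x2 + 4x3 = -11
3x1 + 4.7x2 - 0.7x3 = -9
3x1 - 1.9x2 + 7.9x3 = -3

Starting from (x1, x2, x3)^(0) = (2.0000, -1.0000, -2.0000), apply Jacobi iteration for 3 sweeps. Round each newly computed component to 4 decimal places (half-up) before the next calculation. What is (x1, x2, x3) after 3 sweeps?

(-1.2497, -1.2461, -0.3154)

Iteration 1:
  x1 = (-11 - (-1)·-1.0000 - (4)·-2.0000) / (7) = -0.5714
  x2 = (-9 - (3)·2.0000 - (-0.7)·-2.0000) / (4.7) = -3.4894
  x3 = (-3 - (3)·2.0000 - (-1.9)·-1.0000) / (7.9) = -1.3797
Iteration 2:
  x1 = (-11 - (-1)·-3.4894 - (4)·-1.3797) / (7) = -1.2815
  x2 = (-9 - (3)·-0.5714 - (-0.7)·-1.3797) / (4.7) = -1.7557
  x3 = (-3 - (3)·-0.5714 - (-1.9)·-3.4894) / (7.9) = -1.0020
Iteration 3:
  x1 = (-11 - (-1)·-1.7557 - (4)·-1.0020) / (7) = -1.2497
  x2 = (-9 - (3)·-1.2815 - (-0.7)·-1.0020) / (4.7) = -1.2461
  x3 = (-3 - (3)·-1.2815 - (-1.9)·-1.7557) / (7.9) = -0.3154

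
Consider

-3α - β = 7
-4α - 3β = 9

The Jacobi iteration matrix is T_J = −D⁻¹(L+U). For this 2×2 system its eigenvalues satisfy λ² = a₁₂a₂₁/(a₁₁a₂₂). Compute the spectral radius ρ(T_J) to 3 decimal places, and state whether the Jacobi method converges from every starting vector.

0.667

a₁₂a₂₁/(a₁₁a₂₂) = (-1)·(-4) / ((-3)·(-3)) = 0.444444
ρ = √|0.444444| = √0.444444 = 0.667
ρ < 1, so Jacobi converges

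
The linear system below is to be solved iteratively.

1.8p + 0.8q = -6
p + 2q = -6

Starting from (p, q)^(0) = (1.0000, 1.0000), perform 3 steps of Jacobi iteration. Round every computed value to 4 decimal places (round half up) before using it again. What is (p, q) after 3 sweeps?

Iteration 1:
  p = (-6 - (0.8)·1.0000) / (1.8) = -3.7778
  q = (-6 - (1)·1.0000) / (2) = -3.5000
Iteration 2:
  p = (-6 - (0.8)·-3.5000) / (1.8) = -1.7778
  q = (-6 - (1)·-3.7778) / (2) = -1.1111
Iteration 3:
  p = (-6 - (0.8)·-1.1111) / (1.8) = -2.8395
  q = (-6 - (1)·-1.7778) / (2) = -2.1111

(-2.8395, -2.1111)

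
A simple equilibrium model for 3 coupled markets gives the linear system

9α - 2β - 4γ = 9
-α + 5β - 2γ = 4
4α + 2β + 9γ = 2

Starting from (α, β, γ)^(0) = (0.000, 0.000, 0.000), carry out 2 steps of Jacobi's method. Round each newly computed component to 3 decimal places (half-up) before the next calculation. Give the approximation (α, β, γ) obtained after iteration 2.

Iteration 1:
  α = (9 - (-2)·0.000 - (-4)·0.000) / (9) = 1.000
  β = (4 - (-1)·0.000 - (-2)·0.000) / (5) = 0.800
  γ = (2 - (4)·0.000 - (2)·0.000) / (9) = 0.222
Iteration 2:
  α = (9 - (-2)·0.800 - (-4)·0.222) / (9) = 1.276
  β = (4 - (-1)·1.000 - (-2)·0.222) / (5) = 1.089
  γ = (2 - (4)·1.000 - (2)·0.800) / (9) = -0.400

(1.276, 1.089, -0.400)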